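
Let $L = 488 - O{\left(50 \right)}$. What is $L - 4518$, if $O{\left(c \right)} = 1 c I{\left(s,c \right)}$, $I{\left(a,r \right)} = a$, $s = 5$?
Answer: $-4280$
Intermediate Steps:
$O{\left(c \right)} = 5 c$ ($O{\left(c \right)} = 1 c 5 = c 5 = 5 c$)
$L = 238$ ($L = 488 - 5 \cdot 50 = 488 - 250 = 238$)
$L - 4518 = 238 - 4518 = -4280$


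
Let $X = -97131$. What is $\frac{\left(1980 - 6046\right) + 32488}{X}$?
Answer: $- \frac{9474}{32377} \approx -0.29261$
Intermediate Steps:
$\frac{\left(1980 - 6046\right) + 32488}{X} = \frac{\left(1980 - 6046\right) + 32488}{-97131} = \left(-4066 + 32488\right) \left(- \frac{1}{97131}\right) = 28422 \left(- \frac{1}{97131}\right) = - \frac{9474}{32377}$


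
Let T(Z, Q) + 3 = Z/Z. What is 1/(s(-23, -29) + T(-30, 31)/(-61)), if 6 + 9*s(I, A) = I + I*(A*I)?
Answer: -549/937552 ≈ -0.00058557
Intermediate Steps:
T(Z, Q) = -2 (T(Z, Q) = -3 + Z/Z = -3 + 1 = -2)
s(I, A) = -⅔ + I/9 + A*I²/9 (s(I, A) = -⅔ + (I + I*(A*I))/9 = -⅔ + (I + A*I²)/9 = -⅔ + (I/9 + A*I²/9) = -⅔ + I/9 + A*I²/9)
1/(s(-23, -29) + T(-30, 31)/(-61)) = 1/((-⅔ + (⅑)*(-23) + (⅑)*(-29)*(-23)²) - 2/(-61)) = 1/((-⅔ - 23/9 + (⅑)*(-29)*529) - 2*(-1/61)) = 1/((-⅔ - 23/9 - 15341/9) + 2/61) = 1/(-15370/9 + 2/61) = 1/(-937552/549) = -549/937552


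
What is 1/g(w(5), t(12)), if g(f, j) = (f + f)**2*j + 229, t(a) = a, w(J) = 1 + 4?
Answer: 1/1429 ≈ 0.00069979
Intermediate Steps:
w(J) = 5
g(f, j) = 229 + 4*j*f**2 (g(f, j) = (2*f)**2*j + 229 = (4*f**2)*j + 229 = 4*j*f**2 + 229 = 229 + 4*j*f**2)
1/g(w(5), t(12)) = 1/(229 + 4*12*5**2) = 1/(229 + 4*12*25) = 1/(229 + 1200) = 1/1429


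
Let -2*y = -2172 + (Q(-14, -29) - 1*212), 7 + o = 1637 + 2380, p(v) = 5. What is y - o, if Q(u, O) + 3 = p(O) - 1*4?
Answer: -2817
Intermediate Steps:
Q(u, O) = -2 (Q(u, O) = -3 + (5 - 1*4) = -3 + (5 - 4) = -3 + 1 = -2)
o = 4010 (o = -7 + (1637 + 2380) = -7 + 4017 = 4010)
y = 1193 (y = -(-2172 + (-2 - 1*212))/2 = -(-2172 + (-2 - 212))/2 = -(-2172 - 214)/2 = -½*(-2386) = 1193)
y - o = 1193 - 1*4010 = 1193 - 4010 = -2817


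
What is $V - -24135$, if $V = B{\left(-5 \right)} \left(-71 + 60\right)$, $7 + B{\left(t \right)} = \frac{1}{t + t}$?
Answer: $\frac{242131}{10} \approx 24213.0$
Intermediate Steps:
$B{\left(t \right)} = -7 + \frac{1}{2 t}$ ($B{\left(t \right)} = -7 + \frac{1}{t + t} = -7 + \frac{1}{2 t}$)
$V = \frac{781}{10}$ ($V = \left(-7 + \frac{1}{2 \left(-5\right)}\right) \left(-71 + 60\right) = \left(-7 + \frac{1}{2} \left(- \frac{1}{5}\right)\right) \left(-11\right) = \left(-7 - \frac{1}{10}\right) \left(-11\right) = \left(- \frac{71}{10}\right) \left(-11\right) = \frac{781}{10} \approx 78.1$)
$V - -24135 = \frac{781}{10} - -24135 = \frac{781}{10} + 24135 = \frac{242131}{10}$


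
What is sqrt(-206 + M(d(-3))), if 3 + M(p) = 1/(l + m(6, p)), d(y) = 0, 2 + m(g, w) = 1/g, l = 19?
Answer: I*sqrt(2216663)/103 ≈ 14.455*I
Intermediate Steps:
m(g, w) = -2 + 1/g
M(p) = -303/103 (M(p) = -3 + 1/(19 + (-2 + 1/6)) = -3 + 1/(19 - 11/6) = -3 + 1/(103/6) = -3 + 6/103 = -303/103)
sqrt(-206 + M(d(-3))) = sqrt(-206 - 303/103) = sqrt(-21521/103) = I*sqrt(2216663)/103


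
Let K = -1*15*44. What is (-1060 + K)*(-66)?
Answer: 113520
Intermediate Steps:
K = -660 (K = -15*44 = -660)
(-1060 + K)*(-66) = (-1060 - 660)*(-66) = -1720*(-66) = 113520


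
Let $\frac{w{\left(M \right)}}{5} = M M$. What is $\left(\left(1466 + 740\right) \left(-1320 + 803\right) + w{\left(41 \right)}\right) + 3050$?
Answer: $-1129047$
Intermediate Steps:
$w{\left(M \right)} = 5 M^{2}$ ($w{\left(M \right)} = 5 M M = 5 M^{2}$)
$\left(\left(1466 + 740\right) \left(-1320 + 803\right) + w{\left(41 \right)}\right) + 3050 = \left(\left(1466 + 740\right) \left(-1320 + 803\right) + 5 \cdot 41^{2}\right) + 3050 = \left(2206 \left(-517\right) + 5 \cdot 1681\right) + 3050 = \left(-1140502 + 8405\right) + 3050 = -1132097 + 3050 = -1129047$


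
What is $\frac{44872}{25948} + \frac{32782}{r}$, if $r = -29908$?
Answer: $\frac{61425555}{97006598} \approx 0.63321$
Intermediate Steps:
$\frac{44872}{25948} + \frac{32782}{r} = \frac{44872}{25948} + \frac{32782}{-29908} = 44872 \cdot \frac{1}{25948} + 32782 \left(- \frac{1}{29908}\right) = \frac{11218}{6487} - \frac{16391}{14954} = \frac{61425555}{97006598}$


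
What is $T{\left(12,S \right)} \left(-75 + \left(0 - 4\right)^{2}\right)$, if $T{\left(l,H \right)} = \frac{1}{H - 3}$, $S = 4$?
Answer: $-59$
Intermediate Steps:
$T{\left(l,H \right)} = \frac{1}{-3 + H}$
$T{\left(12,S \right)} \left(-75 + \left(0 - 4\right)^{2}\right) = \frac{-75 + \left(0 - 4\right)^{2}}{-3 + 4} = \frac{-75 + \left(-4\right)^{2}}{1} = 1 \left(-75 + 16\right) = 1 \left(-59\right) = -59$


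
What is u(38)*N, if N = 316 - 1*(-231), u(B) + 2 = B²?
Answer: 788774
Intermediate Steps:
u(B) = -2 + B²
N = 547 (N = 316 + 231 = 547)
u(38)*N = (-2 + 38²)*547 = (-2 + 1444)*547 = 1442*547 = 788774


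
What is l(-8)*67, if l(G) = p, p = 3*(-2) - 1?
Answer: -469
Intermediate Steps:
p = -7 (p = -6 - 1 = -7)
l(G) = -7
l(-8)*67 = -7*67 = -469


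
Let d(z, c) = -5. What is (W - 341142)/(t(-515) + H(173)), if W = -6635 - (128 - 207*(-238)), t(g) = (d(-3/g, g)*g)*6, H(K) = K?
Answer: -23363/919 ≈ -25.422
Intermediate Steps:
t(g) = -30*g (t(g) = -5*g*6 = -30*g)
W = -56029 (W = -6635 - (128 + 49266) = -6635 - 1*49394 = -6635 - 49394 = -56029)
(W - 341142)/(t(-515) + H(173)) = (-56029 - 341142)/(-30*(-515) + 173) = -397171/(15450 + 173) = -397171/15623 = -397171*1/15623 = -23363/919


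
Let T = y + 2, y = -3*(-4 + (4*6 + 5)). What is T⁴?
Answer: 28398241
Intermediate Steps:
y = -75 (y = -3*(-4 + (24 + 5)) = -3*(-4 + 29) = -3*25 = -75)
T = -73 (T = -75 + 2 = -73)
T⁴ = (-73)⁴ = 28398241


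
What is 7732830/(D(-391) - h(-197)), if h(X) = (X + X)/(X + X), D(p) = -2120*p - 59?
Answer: 773283/82886 ≈ 9.3295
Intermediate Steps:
D(p) = -59 - 2120*p
h(X) = 1 (h(X) = (2*X)/((2*X)) = (2*X)*(1/(2*X)) = 1)
7732830/(D(-391) - h(-197)) = 7732830/((-59 - 2120*(-391)) - 1*1) = 7732830/((-59 + 828920) - 1) = 7732830/(828861 - 1) = 7732830/828860 = 7732830*(1/828860) = 773283/82886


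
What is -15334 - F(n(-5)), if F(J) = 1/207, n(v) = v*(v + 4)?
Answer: -3174139/207 ≈ -15334.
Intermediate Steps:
n(v) = v*(4 + v)
F(J) = 1/207
-15334 - F(n(-5)) = -15334 - 1*1/207 = -15334 - 1/207 = -3174139/207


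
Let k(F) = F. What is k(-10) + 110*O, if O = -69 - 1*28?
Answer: -10680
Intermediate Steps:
O = -97 (O = -69 - 28 = -97)
k(-10) + 110*O = -10 + 110*(-97) = -10 - 10670 = -10680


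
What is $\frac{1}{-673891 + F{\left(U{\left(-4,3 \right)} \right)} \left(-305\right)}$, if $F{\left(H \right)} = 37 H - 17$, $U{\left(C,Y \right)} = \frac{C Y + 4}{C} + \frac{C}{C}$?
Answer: $- \frac{1}{702561} \approx -1.4234 \cdot 10^{-6}$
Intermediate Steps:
$U{\left(C,Y \right)} = 1 + \frac{4 + C Y}{C}$ ($U{\left(C,Y \right)} = \frac{4 + C Y}{C} + 1 = 1 + \frac{4 + C Y}{C}$)
$F{\left(H \right)} = -17 + 37 H$
$\frac{1}{-673891 + F{\left(U{\left(-4,3 \right)} \right)} \left(-305\right)} = \frac{1}{-673891 + \left(-17 + 37 \left(1 + 3 + \frac{4}{-4}\right)\right) \left(-305\right)} = \frac{1}{-673891 + \left(-17 + 37 \left(1 + 3 + 4 \left(- \frac{1}{4}\right)\right)\right) \left(-305\right)} = \frac{1}{-673891 + \left(-17 + 37 \left(1 + 3 - 1\right)\right) \left(-305\right)} = \frac{1}{-673891 + \left(-17 + 37 \cdot 3\right) \left(-305\right)} = \frac{1}{-673891 + \left(-17 + 111\right) \left(-305\right)} = \frac{1}{-673891 + 94 \left(-305\right)} = \frac{1}{-673891 - 28670} = \frac{1}{-702561} = - \frac{1}{702561}$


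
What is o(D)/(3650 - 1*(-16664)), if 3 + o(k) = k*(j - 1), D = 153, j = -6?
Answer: -537/10157 ≈ -0.052870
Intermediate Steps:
o(k) = -3 - 7*k (o(k) = -3 + k*(-6 - 1) = -3 + k*(-7) = -3 - 7*k)
o(D)/(3650 - 1*(-16664)) = (-3 - 7*153)/(3650 - 1*(-16664)) = (-3 - 1071)/(3650 + 16664) = -1074/20314 = -1074*1/20314 = -537/10157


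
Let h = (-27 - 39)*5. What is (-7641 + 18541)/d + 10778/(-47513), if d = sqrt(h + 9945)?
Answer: -10778/47513 + 2180*sqrt(9615)/1923 ≈ 110.93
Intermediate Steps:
h = -330 (h = -66*5 = -330)
d = sqrt(9615) (d = sqrt(-330 + 9945) = sqrt(9615) ≈ 98.056)
(-7641 + 18541)/d + 10778/(-47513) = (-7641 + 18541)/(sqrt(9615)) + 10778/(-47513) = 10900*(sqrt(9615)/9615) + 10778*(-1/47513) = 2180*sqrt(9615)/1923 - 10778/47513 = -10778/47513 + 2180*sqrt(9615)/1923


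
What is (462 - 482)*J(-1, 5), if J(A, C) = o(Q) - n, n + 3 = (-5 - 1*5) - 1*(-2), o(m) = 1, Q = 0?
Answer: -240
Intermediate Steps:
n = -11 (n = -3 + ((-5 - 1*5) - 1*(-2)) = -3 + ((-5 - 5) + 2) = -3 + (-10 + 2) = -3 - 8 = -11)
J(A, C) = 12 (J(A, C) = 1 - 1*(-11) = 1 + 11 = 12)
(462 - 482)*J(-1, 5) = (462 - 482)*12 = -20*12 = -240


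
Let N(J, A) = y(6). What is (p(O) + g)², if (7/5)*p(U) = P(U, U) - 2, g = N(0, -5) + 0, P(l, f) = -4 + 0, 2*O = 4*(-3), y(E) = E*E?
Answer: 49284/49 ≈ 1005.8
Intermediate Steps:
y(E) = E²
N(J, A) = 36 (N(J, A) = 6² = 36)
O = -6 (O = (4*(-3))/2 = (½)*(-12) = -6)
P(l, f) = -4
g = 36 (g = 36 + 0 = 36)
p(U) = -30/7 (p(U) = 5*(-4 - 2)/7 = (5/7)*(-6) = -30/7)
(p(O) + g)² = (-30/7 + 36)² = (222/7)² = 49284/49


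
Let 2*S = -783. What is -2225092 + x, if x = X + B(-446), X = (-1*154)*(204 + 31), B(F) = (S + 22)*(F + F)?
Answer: -1931688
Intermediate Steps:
S = -783/2 (S = (1/2)*(-783) = -783/2 ≈ -391.50)
B(F) = -739*F (B(F) = (-783/2 + 22)*(F + F) = -739*F)
X = -36190 (X = -154*235 = -36190)
x = 293404 (x = -36190 - 739*(-446) = -36190 + 329594 = 293404)
-2225092 + x = -2225092 + 293404 = -1931688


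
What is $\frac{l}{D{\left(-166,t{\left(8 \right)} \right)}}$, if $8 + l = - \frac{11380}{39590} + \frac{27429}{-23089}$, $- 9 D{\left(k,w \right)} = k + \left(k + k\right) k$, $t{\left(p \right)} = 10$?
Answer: $\frac{7795273509}{5022578200046} \approx 0.001552$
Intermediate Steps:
$D{\left(k,w \right)} = - \frac{2 k^{2}}{9} - \frac{k}{9}$ ($D{\left(k,w \right)} = - \frac{k + \left(k + k\right) k}{9} = - \frac{k + 2 k k}{9} = - \frac{k + 2 k^{2}}{9} = - \frac{2 k^{2}}{9} - \frac{k}{9}$)
$l = - \frac{866141501}{91409351}$ ($l = -8 + \left(- \frac{11380}{39590} + \frac{27429}{-23089}\right) = -8 + \left(\left(-11380\right) \frac{1}{39590} + 27429 \left(- \frac{1}{23089}\right)\right) = -8 - \frac{134866693}{91409351} = - \frac{866141501}{91409351} \approx -9.4754$)
$\frac{l}{D{\left(-166,t{\left(8 \right)} \right)}} = - \frac{866141501}{91409351 \left(\left(- \frac{1}{9}\right) \left(-166\right) \left(1 + 2 \left(-166\right)\right)\right)} = - \frac{866141501}{91409351 \left(\left(- \frac{1}{9}\right) \left(-166\right) \left(1 - 332\right)\right)} = - \frac{866141501}{91409351 \left(\left(- \frac{1}{9}\right) \left(-166\right) \left(-331\right)\right)} = - \frac{866141501}{91409351 \left(- \frac{54946}{9}\right)} = \left(- \frac{866141501}{91409351}\right) \left(- \frac{9}{54946}\right) = \frac{7795273509}{5022578200046}$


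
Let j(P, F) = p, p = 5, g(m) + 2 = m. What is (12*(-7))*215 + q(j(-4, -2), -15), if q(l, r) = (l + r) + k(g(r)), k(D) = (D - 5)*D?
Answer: -17696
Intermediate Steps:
g(m) = -2 + m
k(D) = D*(-5 + D) (k(D) = (-5 + D)*D = D*(-5 + D))
j(P, F) = 5
q(l, r) = l + r + (-7 + r)*(-2 + r) (q(l, r) = (l + r) + (-2 + r)*(-5 + (-2 + r)) = (l + r) + (-2 + r)*(-7 + r) = (l + r) + (-7 + r)*(-2 + r) = l + r + (-7 + r)*(-2 + r))
(12*(-7))*215 + q(j(-4, -2), -15) = (12*(-7))*215 + (5 - 15 + (-7 - 15)*(-2 - 15)) = -84*215 + (5 - 15 - 22*(-17)) = -18060 + (5 - 15 + 374) = -18060 + 364 = -17696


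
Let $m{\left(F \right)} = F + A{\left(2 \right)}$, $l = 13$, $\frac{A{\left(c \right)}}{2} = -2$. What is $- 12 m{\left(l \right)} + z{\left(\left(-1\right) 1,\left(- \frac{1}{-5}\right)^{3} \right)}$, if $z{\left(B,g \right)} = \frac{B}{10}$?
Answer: $- \frac{1081}{10} \approx -108.1$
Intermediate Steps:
$A{\left(c \right)} = -4$ ($A{\left(c \right)} = 2 \left(-2\right) = -4$)
$m{\left(F \right)} = -4 + F$ ($m{\left(F \right)} = F - 4 = -4 + F$)
$z{\left(B,g \right)} = \frac{B}{10}$ ($z{\left(B,g \right)} = B \frac{1}{10} = \frac{B}{10}$)
$- 12 m{\left(l \right)} + z{\left(\left(-1\right) 1,\left(- \frac{1}{-5}\right)^{3} \right)} = - 12 \left(-4 + 13\right) + \frac{\left(-1\right) 1}{10} = \left(-12\right) 9 + \frac{1}{10} \left(-1\right) = -108 - \frac{1}{10} = - \frac{1081}{10}$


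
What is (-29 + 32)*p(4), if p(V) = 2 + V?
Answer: 18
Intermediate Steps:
(-29 + 32)*p(4) = (-29 + 32)*(2 + 4) = 3*6 = 18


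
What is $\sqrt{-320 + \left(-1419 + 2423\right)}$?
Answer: $6 \sqrt{19} \approx 26.153$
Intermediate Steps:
$\sqrt{-320 + \left(-1419 + 2423\right)} = \sqrt{-320 + 1004} = \sqrt{684} = 6 \sqrt{19}$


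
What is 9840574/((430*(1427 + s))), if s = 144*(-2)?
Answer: 4920287/244885 ≈ 20.092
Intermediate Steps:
s = -288
9840574/((430*(1427 + s))) = 9840574/((430*(1427 - 288))) = 9840574/((430*1139)) = 9840574/489770 = 9840574*(1/489770) = 4920287/244885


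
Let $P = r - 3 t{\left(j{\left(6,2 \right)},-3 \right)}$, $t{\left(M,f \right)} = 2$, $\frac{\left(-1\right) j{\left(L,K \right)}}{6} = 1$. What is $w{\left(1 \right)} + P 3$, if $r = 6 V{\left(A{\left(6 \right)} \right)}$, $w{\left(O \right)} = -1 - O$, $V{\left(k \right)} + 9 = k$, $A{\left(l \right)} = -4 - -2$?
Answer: $-218$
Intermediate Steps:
$A{\left(l \right)} = -2$ ($A{\left(l \right)} = -4 + 2 = -2$)
$V{\left(k \right)} = -9 + k$
$j{\left(L,K \right)} = -6$ ($j{\left(L,K \right)} = \left(-6\right) 1 = -6$)
$r = -66$ ($r = 6 \left(-9 - 2\right) = 6 \left(-11\right) = -66$)
$P = -72$ ($P = -66 - 6 = -72$)
$w{\left(1 \right)} + P 3 = \left(-1 - 1\right) - 216 = -2 - 216 = -218$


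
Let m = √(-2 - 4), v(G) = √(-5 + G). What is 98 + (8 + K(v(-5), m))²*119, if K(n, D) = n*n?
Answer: 574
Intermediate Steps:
m = I*√6 (m = √(-6) = I*√6 ≈ 2.4495*I)
K(n, D) = n²
98 + (8 + K(v(-5), m))²*119 = 98 + (8 + (√(-5 - 5))²)²*119 = 98 + (8 + (√(-10))²)²*119 = 98 + (8 + (I*√10)²)²*119 = 98 + (8 - 10)²*119 = 98 + (-2)²*119 = 98 + 4*119 = 98 + 476 = 574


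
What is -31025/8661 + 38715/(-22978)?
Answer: -1048203065/199012458 ≈ -5.2670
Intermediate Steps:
-31025/8661 + 38715/(-22978) = -31025*1/8661 + 38715*(-1/22978) = -31025/8661 - 38715/22978 = -1048203065/199012458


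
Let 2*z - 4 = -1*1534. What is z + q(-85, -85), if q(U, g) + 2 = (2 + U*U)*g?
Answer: -615062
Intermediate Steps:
q(U, g) = -2 + g*(2 + U²) (q(U, g) = -2 + (2 + U*U)*g = -2 + (2 + U²)*g = -2 + g*(2 + U²))
z = -765 (z = 2 + (-1*1534)/2 = 2 + (½)*(-1534) = 2 - 767 = -765)
z + q(-85, -85) = -765 + (-2 + 2*(-85) - 85*(-85)²) = -765 + (-2 - 170 - 85*7225) = -765 + (-2 - 170 - 614125) = -765 - 614297 = -615062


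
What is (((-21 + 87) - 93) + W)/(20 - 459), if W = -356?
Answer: 383/439 ≈ 0.87244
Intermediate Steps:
(((-21 + 87) - 93) + W)/(20 - 459) = (((-21 + 87) - 93) - 356)/(20 - 459) = ((66 - 93) - 356)/(-439) = (-27 - 356)*(-1/439) = -383*(-1/439) = 383/439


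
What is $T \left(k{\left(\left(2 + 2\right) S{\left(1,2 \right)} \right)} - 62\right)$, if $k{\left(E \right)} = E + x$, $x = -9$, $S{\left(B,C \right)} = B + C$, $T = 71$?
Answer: $-4189$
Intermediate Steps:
$k{\left(E \right)} = -9 + E$ ($k{\left(E \right)} = E - 9 = -9 + E$)
$T \left(k{\left(\left(2 + 2\right) S{\left(1,2 \right)} \right)} - 62\right) = 71 \left(\left(-9 + \left(2 + 2\right) \left(1 + 2\right)\right) - 62\right) = 71 \left(\left(-9 + 4 \cdot 3\right) - 62\right) = 71 \left(\left(-9 + 12\right) - 62\right) = 71 \left(3 - 62\right) = 71 \left(-59\right) = -4189$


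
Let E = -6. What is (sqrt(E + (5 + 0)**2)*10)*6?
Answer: 60*sqrt(19) ≈ 261.53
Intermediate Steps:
(sqrt(E + (5 + 0)**2)*10)*6 = (sqrt(-6 + (5 + 0)**2)*10)*6 = (sqrt(-6 + 5**2)*10)*6 = (sqrt(-6 + 25)*10)*6 = (sqrt(19)*10)*6 = (10*sqrt(19))*6 = 60*sqrt(19)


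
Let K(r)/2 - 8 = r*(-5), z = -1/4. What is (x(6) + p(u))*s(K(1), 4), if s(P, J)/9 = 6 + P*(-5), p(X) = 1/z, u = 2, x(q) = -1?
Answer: 1080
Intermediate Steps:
z = -1/4 (z = -1*1/4 = -1/4 ≈ -0.25000)
K(r) = 16 - 10*r (K(r) = 16 + 2*(r*(-5)) = 16 + 2*(-5*r) = 16 - 10*r)
p(X) = -4 (p(X) = 1/(-1/4) = -4)
s(P, J) = 54 - 45*P (s(P, J) = 9*(6 + P*(-5)) = 9*(6 - 5*P) = 54 - 45*P)
(x(6) + p(u))*s(K(1), 4) = (-1 - 4)*(54 - 45*(16 - 10*1)) = -5*(54 - 45*(16 - 10)) = -5*(54 - 45*6) = -5*(54 - 270) = -5*(-216) = 1080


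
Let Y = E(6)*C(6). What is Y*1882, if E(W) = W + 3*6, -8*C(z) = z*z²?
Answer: -1219536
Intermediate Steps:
C(z) = -z³/8 (C(z) = -z*z²/8 = -z³/8)
E(W) = 18 + W (E(W) = W + 18 = 18 + W)
Y = -648 (Y = (18 + 6)*(-⅛*6³) = 24*(-⅛*216) = 24*(-27) = -648)
Y*1882 = -648*1882 = -1219536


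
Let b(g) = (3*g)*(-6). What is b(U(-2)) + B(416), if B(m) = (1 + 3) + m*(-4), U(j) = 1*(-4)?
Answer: -1588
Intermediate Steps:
U(j) = -4
B(m) = 4 - 4*m
b(g) = -18*g
b(U(-2)) + B(416) = -18*(-4) + (4 - 4*416) = 72 + (4 - 1664) = 72 - 1660 = -1588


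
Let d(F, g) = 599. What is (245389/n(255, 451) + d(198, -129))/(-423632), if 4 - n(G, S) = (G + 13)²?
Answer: -42774791/30425250240 ≈ -0.0014059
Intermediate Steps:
n(G, S) = 4 - (13 + G)² (n(G, S) = 4 - (G + 13)² = 4 - (13 + G)²)
(245389/n(255, 451) + d(198, -129))/(-423632) = (245389/(4 - (13 + 255)²) + 599)/(-423632) = (245389/(4 - 1*268²) + 599)*(-1/423632) = (245389/(4 - 1*71824) + 599)*(-1/423632) = (245389/(4 - 71824) + 599)*(-1/423632) = (245389/(-71820) + 599)*(-1/423632) = (245389*(-1/71820) + 599)*(-1/423632) = (-245389/71820 + 599)*(-1/423632) = (42774791/71820)*(-1/423632) = -42774791/30425250240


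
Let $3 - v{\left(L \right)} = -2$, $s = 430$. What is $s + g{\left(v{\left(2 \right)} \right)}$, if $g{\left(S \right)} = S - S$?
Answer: $430$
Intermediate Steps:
$v{\left(L \right)} = 5$ ($v{\left(L \right)} = 3 - -2 = 3 + 2 = 5$)
$g{\left(S \right)} = 0$
$s + g{\left(v{\left(2 \right)} \right)} = 430 + 0 = 430$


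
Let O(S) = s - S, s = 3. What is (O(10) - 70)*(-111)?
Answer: 8547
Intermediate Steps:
O(S) = 3 - S
(O(10) - 70)*(-111) = ((3 - 1*10) - 70)*(-111) = ((3 - 10) - 70)*(-111) = (-7 - 70)*(-111) = -77*(-111) = 8547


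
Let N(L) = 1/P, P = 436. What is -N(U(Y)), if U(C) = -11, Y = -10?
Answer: -1/436 ≈ -0.0022936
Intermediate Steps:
N(L) = 1/436
-N(U(Y)) = -1*1/436 = -1/436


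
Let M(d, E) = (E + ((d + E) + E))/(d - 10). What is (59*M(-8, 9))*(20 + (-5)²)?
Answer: -5605/2 ≈ -2802.5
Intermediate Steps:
M(d, E) = (d + 3*E)/(-10 + d) (M(d, E) = (E + ((E + d) + E))/(-10 + d) = (E + (d + 2*E))/(-10 + d) = (d + 3*E)/(-10 + d))
(59*M(-8, 9))*(20 + (-5)²) = (59*((-8 + 3*9)/(-10 - 8)))*(20 + (-5)²) = (59*((-8 + 27)/(-18)))*(20 + 25) = (59*(-1/18*19))*45 = (59*(-19/18))*45 = -1121/18*45 = -5605/2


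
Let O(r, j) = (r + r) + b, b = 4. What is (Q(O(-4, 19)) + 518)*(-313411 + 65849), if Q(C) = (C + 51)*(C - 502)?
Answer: 5759282368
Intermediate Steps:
O(r, j) = 4 + 2*r (O(r, j) = (r + r) + 4 = 2*r + 4 = 4 + 2*r)
Q(C) = (-502 + C)*(51 + C) (Q(C) = (51 + C)*(-502 + C) = (-502 + C)*(51 + C))
(Q(O(-4, 19)) + 518)*(-313411 + 65849) = ((-25602 + (4 + 2*(-4))**2 - 451*(4 + 2*(-4))) + 518)*(-313411 + 65849) = ((-25602 + (4 - 8)**2 - 451*(4 - 8)) + 518)*(-247562) = ((-25602 + (-4)**2 - 451*(-4)) + 518)*(-247562) = ((-25602 + 16 + 1804) + 518)*(-247562) = (-23782 + 518)*(-247562) = -23264*(-247562) = 5759282368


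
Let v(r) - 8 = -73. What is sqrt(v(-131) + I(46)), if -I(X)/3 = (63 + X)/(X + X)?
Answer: I*sqrt(145061)/46 ≈ 8.2798*I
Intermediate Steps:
I(X) = -3*(63 + X)/(2*X) (I(X) = -3*(63 + X)/(X + X) = -3*(63 + X)/(2*X))
v(r) = -65 (v(r) = 8 - 73 = -65)
sqrt(v(-131) + I(46)) = sqrt(-65 + (3/2)*(-63 - 1*46)/46) = sqrt(-65 + (3/2)*(1/46)*(-63 - 46)) = sqrt(-65 + (3/2)*(1/46)*(-109)) = sqrt(-65 - 327/92) = sqrt(-6307/92) = I*sqrt(145061)/46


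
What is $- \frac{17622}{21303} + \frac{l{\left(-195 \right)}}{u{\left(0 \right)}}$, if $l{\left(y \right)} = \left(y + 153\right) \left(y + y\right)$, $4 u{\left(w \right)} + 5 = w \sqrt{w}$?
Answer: $- \frac{31019126}{2367} \approx -13105.0$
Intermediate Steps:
$u{\left(w \right)} = - \frac{5}{4} + \frac{w^{\frac{3}{2}}}{4}$ ($u{\left(w \right)} = - \frac{5}{4} + \frac{w \sqrt{w}}{4} = - \frac{5}{4} + \frac{w^{\frac{3}{2}}}{4}$)
$l{\left(y \right)} = 2 y \left(153 + y\right)$ ($l{\left(y \right)} = \left(153 + y\right) 2 y = 2 y \left(153 + y\right)$)
$- \frac{17622}{21303} + \frac{l{\left(-195 \right)}}{u{\left(0 \right)}} = - \frac{17622}{21303} + \frac{2 \left(-195\right) \left(153 - 195\right)}{- \frac{5}{4} + \frac{0^{\frac{3}{2}}}{4}} = \left(-17622\right) \frac{1}{21303} + \frac{2 \left(-195\right) \left(-42\right)}{- \frac{5}{4} + \frac{1}{4} \cdot 0} = - \frac{1958}{2367} + \frac{16380}{- \frac{5}{4} + 0} = - \frac{1958}{2367} + \frac{16380}{- \frac{5}{4}} = - \frac{1958}{2367} + 16380 \left(- \frac{4}{5}\right) = - \frac{1958}{2367} - 13104 = - \frac{31019126}{2367}$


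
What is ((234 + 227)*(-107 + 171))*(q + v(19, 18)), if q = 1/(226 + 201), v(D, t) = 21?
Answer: 264591872/427 ≈ 6.1965e+5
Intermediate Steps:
q = 1/427 ≈ 0.0023419
((234 + 227)*(-107 + 171))*(q + v(19, 18)) = ((234 + 227)*(-107 + 171))*(1/427 + 21) = (461*64)*(8968/427) = 29504*(8968/427) = 264591872/427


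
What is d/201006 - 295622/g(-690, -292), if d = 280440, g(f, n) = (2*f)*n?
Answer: 1488452963/2249927160 ≈ 0.66156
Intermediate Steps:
g(f, n) = 2*f*n
d/201006 - 295622/g(-690, -292) = 280440/201006 - 295622/(2*(-690)*(-292)) = 280440*(1/201006) - 295622/402960 = 15580/11167 - 295622*1/402960 = 15580/11167 - 147811/201480 = 1488452963/2249927160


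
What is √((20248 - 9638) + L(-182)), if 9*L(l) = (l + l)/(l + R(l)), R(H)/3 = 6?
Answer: √160522421/123 ≈ 103.01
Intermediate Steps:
R(H) = 18 (R(H) = 3*6 = 18)
L(l) = 2*l/(9*(18 + l)) (L(l) = ((l + l)/(l + 18))/9 = ((2*l)/(18 + l))/9 = (2*l/(18 + l))/9 = 2*l/(9*(18 + l)))
√((20248 - 9638) + L(-182)) = √((20248 - 9638) + (2/9)*(-182)/(18 - 182)) = √(10610 + (2/9)*(-182)/(-164)) = √(10610 + (2/9)*(-182)*(-1/164)) = √(10610 + 91/369) = √(3915181/369) = √160522421/123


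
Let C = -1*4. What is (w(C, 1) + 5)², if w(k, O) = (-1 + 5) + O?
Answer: 100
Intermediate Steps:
C = -4
w(k, O) = 4 + O
(w(C, 1) + 5)² = ((4 + 1) + 5)² = (5 + 5)² = 10² = 100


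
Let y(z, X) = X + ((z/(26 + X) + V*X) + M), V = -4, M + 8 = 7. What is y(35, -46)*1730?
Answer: 467965/2 ≈ 2.3398e+5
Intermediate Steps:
M = -1 (M = -8 + 7 = -1)
y(z, X) = -1 - 3*X + z/(26 + X) (y(z, X) = X + ((z/(26 + X) - 4*X) - 1) = X + ((-4*X + z/(26 + X)) - 1) = X + (-1 - 4*X + z/(26 + X)) = -1 - 3*X + z/(26 + X))
y(35, -46)*1730 = ((-26 + 35 - 79*(-46) - 3*(-46)**2)/(26 - 46))*1730 = ((-26 + 35 + 3634 - 3*2116)/(-20))*1730 = -(-26 + 35 + 3634 - 6348)/20*1730 = -1/20*(-2705)*1730 = (541/4)*1730 = 467965/2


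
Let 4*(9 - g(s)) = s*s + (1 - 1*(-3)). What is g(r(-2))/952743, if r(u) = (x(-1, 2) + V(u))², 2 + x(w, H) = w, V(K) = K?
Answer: -593/3810972 ≈ -0.00015560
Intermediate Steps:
x(w, H) = -2 + w
r(u) = (-3 + u)² (r(u) = ((-2 - 1) + u)² = (-3 + u)²)
g(s) = 8 - s²/4 (g(s) = 9 - (s*s + (1 - 1*(-3)))/4 = 9 - (s² + (1 + 3))/4 = 9 - (s² + 4)/4 = 9 - (4 + s²)/4 = 9 + (-1 - s²/4) = 8 - s²/4)
g(r(-2))/952743 = (8 - (-3 - 2)⁴/4)/952743 = (8 - ((-5)²)²/4)*(1/952743) = (8 - ¼*25²)*(1/952743) = (8 - ¼*625)*(1/952743) = (8 - 625/4)*(1/952743) = -593/4*1/952743 = -593/3810972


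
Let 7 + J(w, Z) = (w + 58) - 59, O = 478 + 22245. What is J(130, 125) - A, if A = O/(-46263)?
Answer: 5666809/46263 ≈ 122.49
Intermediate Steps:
O = 22723
J(w, Z) = -8 + w (J(w, Z) = -7 + ((w + 58) - 59) = -7 + ((58 + w) - 59) = -7 + (-1 + w) = -8 + w)
A = -22723/46263 (A = 22723/(-46263) = 22723*(-1/46263) = -22723/46263 ≈ -0.49117)
J(130, 125) - A = (-8 + 130) - 1*(-22723/46263) = 122 + 22723/46263 = 5666809/46263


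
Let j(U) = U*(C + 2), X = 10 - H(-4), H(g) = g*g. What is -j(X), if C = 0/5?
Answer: 12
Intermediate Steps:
C = 0 (C = 0*(⅕) = 0)
H(g) = g²
X = -6 (X = 10 - 1*(-4)² = 10 - 1*16 = 10 - 16 = -6)
j(U) = 2*U (j(U) = U*(0 + 2) = U*2 = 2*U)
-j(X) = -2*(-6) = -1*(-12) = 12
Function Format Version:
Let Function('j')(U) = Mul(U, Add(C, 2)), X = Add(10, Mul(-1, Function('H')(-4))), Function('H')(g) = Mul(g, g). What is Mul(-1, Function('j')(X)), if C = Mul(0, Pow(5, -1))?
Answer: 12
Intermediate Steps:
C = 0 (C = Mul(0, Rational(1, 5)) = 0)
Function('H')(g) = Pow(g, 2)
X = -6 (X = Add(10, Mul(-1, Pow(-4, 2))) = Add(10, Mul(-1, 16)) = Add(10, -16) = -6)
Function('j')(U) = Mul(2, U) (Function('j')(U) = Mul(U, Add(0, 2)) = Mul(U, 2) = Mul(2, U))
Mul(-1, Function('j')(X)) = Mul(-1, Mul(2, -6)) = Mul(-1, -12) = 12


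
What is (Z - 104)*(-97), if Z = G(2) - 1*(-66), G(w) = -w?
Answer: 3880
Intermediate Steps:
Z = 64 (Z = -1*2 - 1*(-66) = -2 + 66 = 64)
(Z - 104)*(-97) = (64 - 104)*(-97) = -40*(-97) = 3880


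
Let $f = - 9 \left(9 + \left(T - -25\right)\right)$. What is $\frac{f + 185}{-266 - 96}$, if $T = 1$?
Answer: $\frac{65}{181} \approx 0.35912$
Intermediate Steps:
$f = -315$ ($f = - 9 \left(9 + \left(1 - -25\right)\right) = - 9 \left(9 + \left(1 + 25\right)\right) = - 9 \left(9 + 26\right) = \left(-9\right) 35 = -315$)
$\frac{f + 185}{-266 - 96} = \frac{-315 + 185}{-266 - 96} = - \frac{130}{-362} = \left(-130\right) \left(- \frac{1}{362}\right) = \frac{65}{181}$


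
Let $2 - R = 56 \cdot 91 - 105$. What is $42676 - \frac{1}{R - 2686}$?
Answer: $\frac{327538301}{7675} \approx 42676.0$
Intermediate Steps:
$R = -4989$ ($R = 2 - \left(56 \cdot 91 - 105\right) = 2 - \left(5096 - 105\right) = 2 - 4991 = -4989$)
$42676 - \frac{1}{R - 2686} = 42676 - \frac{1}{-4989 - 2686} = 42676 - \frac{1}{-7675} = 42676 - - \frac{1}{7675} = 42676 + \frac{1}{7675} = \frac{327538301}{7675}$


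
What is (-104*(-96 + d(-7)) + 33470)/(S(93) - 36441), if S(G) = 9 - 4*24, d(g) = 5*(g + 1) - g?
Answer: -7641/6088 ≈ -1.2551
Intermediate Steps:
d(g) = 5 + 4*g (d(g) = 5*(1 + g) - g = (5 + 5*g) - g = 5 + 4*g)
S(G) = -87 (S(G) = 9 - 1*96 = 9 - 96 = -87)
(-104*(-96 + d(-7)) + 33470)/(S(93) - 36441) = (-104*(-96 + (5 + 4*(-7))) + 33470)/(-87 - 36441) = (-104*(-96 + (5 - 28)) + 33470)/(-36528) = (-104*(-96 - 23) + 33470)*(-1/36528) = (-104*(-119) + 33470)*(-1/36528) = (12376 + 33470)*(-1/36528) = 45846*(-1/36528) = -7641/6088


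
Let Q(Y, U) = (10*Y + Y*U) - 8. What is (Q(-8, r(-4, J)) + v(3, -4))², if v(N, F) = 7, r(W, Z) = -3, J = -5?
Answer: 3249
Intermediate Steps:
Q(Y, U) = -8 + 10*Y + U*Y (Q(Y, U) = (10*Y + U*Y) - 8 = -8 + 10*Y + U*Y)
(Q(-8, r(-4, J)) + v(3, -4))² = ((-8 + 10*(-8) - 3*(-8)) + 7)² = ((-8 - 80 + 24) + 7)² = (-64 + 7)² = (-57)² = 3249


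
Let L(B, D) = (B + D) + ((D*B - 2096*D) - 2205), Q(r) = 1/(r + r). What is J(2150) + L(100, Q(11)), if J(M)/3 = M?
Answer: 93595/22 ≈ 4254.3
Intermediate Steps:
J(M) = 3*M
Q(r) = 1/(2*r)
L(B, D) = -2205 + B - 2095*D + B*D (L(B, D) = (B + D) + ((B*D - 2096*D) - 2205) = (B + D) + ((-2096*D + B*D) - 2205) = (B + D) + (-2205 - 2096*D + B*D) = -2205 + B - 2095*D + B*D)
J(2150) + L(100, Q(11)) = 3*2150 + (-2205 + 100 - 2095/(2*11) + 100*((½)/11)) = 6450 + (-2205 + 100 - 2095/(2*11) + 100*((½)*(1/11))) = 6450 + (-2205 + 100 - 2095*1/22 + 100*(1/22)) = 6450 + (-2205 + 100 - 2095/22 + 50/11) = 6450 - 48305/22 = 93595/22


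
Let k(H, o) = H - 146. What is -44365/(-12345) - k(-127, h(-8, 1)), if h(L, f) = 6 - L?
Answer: 682910/2469 ≈ 276.59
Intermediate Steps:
k(H, o) = -146 + H
-44365/(-12345) - k(-127, h(-8, 1)) = -44365/(-12345) - (-146 - 127) = -44365*(-1/12345) - 1*(-273) = 8873/2469 + 273 = 682910/2469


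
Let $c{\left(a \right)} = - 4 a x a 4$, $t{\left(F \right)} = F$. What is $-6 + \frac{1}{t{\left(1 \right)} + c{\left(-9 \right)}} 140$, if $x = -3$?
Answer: $- \frac{23194}{3889} \approx -5.964$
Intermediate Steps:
$c{\left(a \right)} = 48 a^{2}$ ($c{\left(a \right)} = - 4 a \left(-3\right) a 4 = - 4 - 3 a a 4 = - 4 \left(- 3 a^{2}\right) 4 = 12 a^{2} \cdot 4 = 48 a^{2}$)
$-6 + \frac{1}{t{\left(1 \right)} + c{\left(-9 \right)}} 140 = -6 + \frac{1}{1 + 48 \left(-9\right)^{2}} \cdot 140 = -6 + \frac{1}{1 + 48 \cdot 81} \cdot 140 = -6 + \frac{1}{1 + 3888} \cdot 140 = -6 + \frac{1}{3889} \cdot 140 = -6 + \frac{140}{3889} = - \frac{23194}{3889}$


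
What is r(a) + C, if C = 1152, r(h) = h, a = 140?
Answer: 1292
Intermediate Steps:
r(a) + C = 140 + 1152 = 1292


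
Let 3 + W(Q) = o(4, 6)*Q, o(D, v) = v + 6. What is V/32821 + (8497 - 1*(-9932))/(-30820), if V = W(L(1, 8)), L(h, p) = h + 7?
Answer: -1137981/1912180 ≈ -0.59512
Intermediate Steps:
L(h, p) = 7 + h
o(D, v) = 6 + v
W(Q) = -3 + 12*Q (W(Q) = -3 + (6 + 6)*Q = -3 + 12*Q)
V = 93 (V = -3 + 12*(7 + 1) = -3 + 12*8 = -3 + 96 = 93)
V/32821 + (8497 - 1*(-9932))/(-30820) = 93/32821 + (8497 - 1*(-9932))/(-30820) = 93*(1/32821) + (8497 + 9932)*(-1/30820) = 93/32821 + 18429*(-1/30820) = 93/32821 - 18429/30820 = -1137981/1912180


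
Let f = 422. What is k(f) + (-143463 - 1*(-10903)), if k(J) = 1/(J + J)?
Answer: -111880639/844 ≈ -1.3256e+5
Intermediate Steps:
k(J) = 1/(2*J)
k(f) + (-143463 - 1*(-10903)) = (½)/422 + (-143463 - 1*(-10903)) = (½)*(1/422) + (-143463 + 10903) = 1/844 - 132560 = -111880639/844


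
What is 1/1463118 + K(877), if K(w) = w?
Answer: 1283154487/1463118 ≈ 877.00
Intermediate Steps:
1/1463118 + K(877) = 1/1463118 + 877 = 1283154487/1463118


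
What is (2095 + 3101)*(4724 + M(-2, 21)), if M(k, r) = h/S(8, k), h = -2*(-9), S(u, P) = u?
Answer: 24557595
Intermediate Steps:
h = 18
M(k, r) = 9/4 (M(k, r) = 18/8 = 18*(⅛) = 9/4)
(2095 + 3101)*(4724 + M(-2, 21)) = (2095 + 3101)*(4724 + 9/4) = 5196*(18905/4) = 24557595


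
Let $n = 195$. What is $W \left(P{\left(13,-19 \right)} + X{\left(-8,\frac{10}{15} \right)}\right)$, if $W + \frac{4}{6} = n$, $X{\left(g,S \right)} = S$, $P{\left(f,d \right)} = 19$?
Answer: $\frac{34397}{9} \approx 3821.9$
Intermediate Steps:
$W = \frac{583}{3}$ ($W = - \frac{2}{3} + 195 = \frac{583}{3} \approx 194.33$)
$W \left(P{\left(13,-19 \right)} + X{\left(-8,\frac{10}{15} \right)}\right) = \frac{583 \left(19 + \frac{10}{15}\right)}{3} = \frac{583 \left(19 + 10 \cdot \frac{1}{15}\right)}{3} = \frac{583 \left(19 + \frac{2}{3}\right)}{3} = \frac{583}{3} \cdot \frac{59}{3} = \frac{34397}{9}$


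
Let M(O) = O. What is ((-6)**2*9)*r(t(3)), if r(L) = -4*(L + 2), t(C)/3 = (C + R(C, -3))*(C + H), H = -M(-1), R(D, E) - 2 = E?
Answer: -33696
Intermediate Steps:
R(D, E) = 2 + E
H = 1 (H = -1*(-1) = 1)
t(C) = 3*(1 + C)*(-1 + C) (t(C) = 3*((C + (2 - 3))*(C + 1)) = 3*((C - 1)*(1 + C)) = 3*((-1 + C)*(1 + C)) = 3*((1 + C)*(-1 + C)) = 3*(1 + C)*(-1 + C))
r(L) = -8 - 4*L (r(L) = -4*(2 + L) = -8 - 4*L)
((-6)**2*9)*r(t(3)) = ((-6)**2*9)*(-8 - 4*(-3 + 3*3**2)) = (36*9)*(-8 - 4*(-3 + 3*9)) = 324*(-8 - 4*(-3 + 27)) = 324*(-8 - 4*24) = 324*(-8 - 96) = 324*(-104) = -33696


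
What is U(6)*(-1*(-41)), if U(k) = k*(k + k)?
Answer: 2952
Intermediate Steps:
U(k) = 2*k² (U(k) = k*(2*k) = 2*k²)
U(6)*(-1*(-41)) = (2*6²)*(-1*(-41)) = (2*36)*41 = 72*41 = 2952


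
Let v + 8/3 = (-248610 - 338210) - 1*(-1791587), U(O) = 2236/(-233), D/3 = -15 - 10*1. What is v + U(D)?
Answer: 842123561/699 ≈ 1.2048e+6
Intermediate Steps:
D = -75 (D = 3*(-15 - 10*1) = 3*(-15 - 10) = 3*(-25) = -75)
U(O) = -2236/233 (U(O) = 2236*(-1/233) = -2236/233)
v = 3614293/3 (v = -8/3 + ((-248610 - 338210) - 1*(-1791587)) = -8/3 + (-586820 + 1791587) = -8/3 + 1204767 = 3614293/3 ≈ 1.2048e+6)
v + U(D) = 3614293/3 - 2236/233 = 842123561/699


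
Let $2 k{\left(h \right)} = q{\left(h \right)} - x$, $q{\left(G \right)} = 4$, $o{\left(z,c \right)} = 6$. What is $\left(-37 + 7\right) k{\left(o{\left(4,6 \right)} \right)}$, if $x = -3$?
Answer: $-105$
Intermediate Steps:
$k{\left(h \right)} = \frac{7}{2}$ ($k{\left(h \right)} = \frac{4 - -3}{2} = \frac{4 + 3}{2} = \frac{1}{2} \cdot 7 = \frac{7}{2}$)
$\left(-37 + 7\right) k{\left(o{\left(4,6 \right)} \right)} = \left(-37 + 7\right) \frac{7}{2} = \left(-30\right) \frac{7}{2} = -105$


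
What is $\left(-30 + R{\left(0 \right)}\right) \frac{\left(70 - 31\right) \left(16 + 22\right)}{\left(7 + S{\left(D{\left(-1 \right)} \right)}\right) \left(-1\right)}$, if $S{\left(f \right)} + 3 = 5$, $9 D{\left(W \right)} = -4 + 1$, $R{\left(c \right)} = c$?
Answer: $4940$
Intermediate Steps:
$D{\left(W \right)} = - \frac{1}{3}$ ($D{\left(W \right)} = \frac{-4 + 1}{9} = \frac{1}{9} \left(-3\right) = - \frac{1}{3}$)
$S{\left(f \right)} = 2$ ($S{\left(f \right)} = -3 + 5 = 2$)
$\left(-30 + R{\left(0 \right)}\right) \frac{\left(70 - 31\right) \left(16 + 22\right)}{\left(7 + S{\left(D{\left(-1 \right)} \right)}\right) \left(-1\right)} = \left(-30 + 0\right) \frac{\left(70 - 31\right) \left(16 + 22\right)}{\left(7 + 2\right) \left(-1\right)} = - 30 \frac{39 \cdot 38}{9 \left(-1\right)} = - 30 \frac{1482}{-9} = - 30 \cdot 1482 \left(- \frac{1}{9}\right) = \left(-30\right) \left(- \frac{494}{3}\right) = 4940$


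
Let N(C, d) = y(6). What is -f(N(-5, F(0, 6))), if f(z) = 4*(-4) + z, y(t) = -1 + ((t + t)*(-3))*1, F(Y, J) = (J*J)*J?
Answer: 53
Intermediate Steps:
F(Y, J) = J**3 (F(Y, J) = J**2*J = J**3)
y(t) = -1 - 6*t (y(t) = -1 + ((2*t)*(-3))*1 = -1 - 6*t*1 = -1 - 6*t)
N(C, d) = -37 (N(C, d) = -1 - 6*6 = -1 - 36 = -37)
f(z) = -16 + z
-f(N(-5, F(0, 6))) = -(-16 - 37) = -1*(-53) = 53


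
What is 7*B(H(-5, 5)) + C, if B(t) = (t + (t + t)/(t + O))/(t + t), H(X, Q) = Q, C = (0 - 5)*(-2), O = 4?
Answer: 257/18 ≈ 14.278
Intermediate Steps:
C = 10 (C = -5*(-2) = 10)
B(t) = (t + 2*t/(4 + t))/(2*t) (B(t) = (t + (t + t)/(t + 4))/(t + t) = (t + (2*t)/(4 + t))/((2*t)) = (t + 2*t/(4 + t))*(1/(2*t)) = (t + 2*t/(4 + t))/(2*t))
7*B(H(-5, 5)) + C = 7*((6 + 5)/(2*(4 + 5))) + 10 = 7*((1/2)*11/9) + 10 = 7*((1/2)*(1/9)*11) + 10 = 7*(11/18) + 10 = 77/18 + 10 = 257/18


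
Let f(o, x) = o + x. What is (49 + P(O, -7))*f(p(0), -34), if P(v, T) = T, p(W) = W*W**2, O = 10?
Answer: -1428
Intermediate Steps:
p(W) = W**3
(49 + P(O, -7))*f(p(0), -34) = (49 - 7)*(0**3 - 34) = 42*(0 - 34) = 42*(-34) = -1428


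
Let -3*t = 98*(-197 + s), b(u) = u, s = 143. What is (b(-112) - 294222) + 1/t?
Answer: -519205175/1764 ≈ -2.9433e+5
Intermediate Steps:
t = 1764 (t = -98*(-197 + 143)/3 = -98*(-54)/3 = -1/3*(-5292) = 1764)
(b(-112) - 294222) + 1/t = (-112 - 294222) + 1/1764 = -294334 + 1/1764 = -519205175/1764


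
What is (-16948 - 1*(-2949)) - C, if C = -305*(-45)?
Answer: -27724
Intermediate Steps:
C = 13725
(-16948 - 1*(-2949)) - C = (-16948 - 1*(-2949)) - 1*13725 = (-16948 + 2949) - 13725 = -13999 - 13725 = -27724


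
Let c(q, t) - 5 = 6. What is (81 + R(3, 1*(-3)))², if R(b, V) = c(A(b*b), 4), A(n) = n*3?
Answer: 8464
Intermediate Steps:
A(n) = 3*n
c(q, t) = 11 (c(q, t) = 5 + 6 = 11)
R(b, V) = 11
(81 + R(3, 1*(-3)))² = (81 + 11)² = 92² = 8464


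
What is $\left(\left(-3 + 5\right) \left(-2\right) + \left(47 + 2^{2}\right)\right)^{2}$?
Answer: $2209$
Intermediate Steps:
$\left(\left(-3 + 5\right) \left(-2\right) + \left(47 + 2^{2}\right)\right)^{2} = \left(2 \left(-2\right) + \left(47 + 4\right)\right)^{2} = \left(-4 + 51\right)^{2} = 47^{2} = 2209$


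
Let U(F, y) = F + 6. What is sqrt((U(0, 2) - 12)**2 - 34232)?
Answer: 2*I*sqrt(8549) ≈ 184.92*I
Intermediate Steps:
U(F, y) = 6 + F
sqrt((U(0, 2) - 12)**2 - 34232) = sqrt(((6 + 0) - 12)**2 - 34232) = sqrt((6 - 12)**2 - 34232) = sqrt((-6)**2 - 34232) = sqrt(36 - 34232) = sqrt(-34196) = 2*I*sqrt(8549)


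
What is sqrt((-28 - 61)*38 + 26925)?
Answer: sqrt(23543) ≈ 153.44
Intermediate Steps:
sqrt((-28 - 61)*38 + 26925) = sqrt(-89*38 + 26925) = sqrt(-3382 + 26925) = sqrt(23543)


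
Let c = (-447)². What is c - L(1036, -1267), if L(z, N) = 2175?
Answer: 197634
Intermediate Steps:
c = 199809
c - L(1036, -1267) = 199809 - 1*2175 = 199809 - 2175 = 197634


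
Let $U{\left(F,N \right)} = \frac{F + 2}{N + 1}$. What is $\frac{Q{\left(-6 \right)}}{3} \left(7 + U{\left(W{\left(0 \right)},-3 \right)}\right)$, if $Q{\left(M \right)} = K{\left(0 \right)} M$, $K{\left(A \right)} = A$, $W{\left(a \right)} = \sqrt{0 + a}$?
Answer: $0$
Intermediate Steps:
$W{\left(a \right)} = \sqrt{a}$
$U{\left(F,N \right)} = \frac{2 + F}{1 + N}$
$Q{\left(M \right)} = 0$ ($Q{\left(M \right)} = 0 M = 0$)
$\frac{Q{\left(-6 \right)}}{3} \left(7 + U{\left(W{\left(0 \right)},-3 \right)}\right) = \frac{0}{3} \left(7 + \frac{2 + \sqrt{0}}{1 - 3}\right) = 0 \cdot \frac{1}{3} \left(7 + \frac{2 + 0}{-2}\right) = 0 \left(7 - 1\right) = 0 \cdot 6 = 0$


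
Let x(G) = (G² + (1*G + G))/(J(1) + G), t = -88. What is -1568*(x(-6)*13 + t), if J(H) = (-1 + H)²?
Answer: 219520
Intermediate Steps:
x(G) = (G² + 2*G)/G (x(G) = (G² + (1*G + G))/((-1 + 1)² + G) = (G² + (G + G))/(0² + G) = (G² + 2*G)/(0 + G) = (G² + 2*G)/G)
-1568*(x(-6)*13 + t) = -1568*((2 - 6)*13 - 88) = -1568*(-4*13 - 88) = -1568*(-52 - 88) = -1568*(-140) = 219520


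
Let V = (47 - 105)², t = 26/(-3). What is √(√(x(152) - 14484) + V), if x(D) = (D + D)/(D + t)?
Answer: √(155500900 + 1290*I*√18595135)/215 ≈ 58.009 + 1.0373*I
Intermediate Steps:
t = -26/3 (t = 26*(-⅓) = -26/3 ≈ -8.6667)
x(D) = 2*D/(-26/3 + D) (x(D) = (D + D)/(D - 26/3) = (2*D)/(-26/3 + D) = 2*D/(-26/3 + D))
V = 3364 (V = (-58)² = 3364)
√(√(x(152) - 14484) + V) = √(√(6*152/(-26 + 3*152) - 14484) + 3364) = √(√(6*152/(-26 + 456) - 14484) + 3364) = √(√(6*152/430 - 14484) + 3364) = √(√(6*152*(1/430) - 14484) + 3364) = √(√(456/215 - 14484) + 3364) = √(√(-3113604/215) + 3364) = √(6*I*√18595135/215 + 3364) = √(3364 + 6*I*√18595135/215)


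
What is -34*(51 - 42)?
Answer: -306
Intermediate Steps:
-34*(51 - 42) = -34*9 = -306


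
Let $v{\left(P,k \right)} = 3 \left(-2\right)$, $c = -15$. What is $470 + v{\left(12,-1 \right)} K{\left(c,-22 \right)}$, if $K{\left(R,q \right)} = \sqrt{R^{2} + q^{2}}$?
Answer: $470 - 6 \sqrt{709} \approx 310.24$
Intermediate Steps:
$v{\left(P,k \right)} = -6$
$470 + v{\left(12,-1 \right)} K{\left(c,-22 \right)} = 470 - 6 \sqrt{\left(-15\right)^{2} + \left(-22\right)^{2}} = 470 - 6 \sqrt{225 + 484} = 470 - 6 \sqrt{709}$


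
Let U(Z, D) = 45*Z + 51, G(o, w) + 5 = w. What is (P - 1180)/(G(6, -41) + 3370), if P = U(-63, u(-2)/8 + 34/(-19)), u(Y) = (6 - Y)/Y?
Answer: -991/831 ≈ -1.1925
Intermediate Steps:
G(o, w) = -5 + w
u(Y) = (6 - Y)/Y
U(Z, D) = 51 + 45*Z
P = -2784 (P = 51 + 45*(-63) = 51 - 2835 = -2784)
(P - 1180)/(G(6, -41) + 3370) = (-2784 - 1180)/((-5 - 41) + 3370) = -3964/(-46 + 3370) = -3964/3324 = -3964*1/3324 = -991/831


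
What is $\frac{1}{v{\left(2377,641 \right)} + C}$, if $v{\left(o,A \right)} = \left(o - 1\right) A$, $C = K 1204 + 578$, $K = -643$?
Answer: $\frac{1}{749422} \approx 1.3344 \cdot 10^{-6}$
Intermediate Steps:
$C = -773594$ ($C = \left(-643\right) 1204 + 578 = -774172 + 578 = -773594$)
$v{\left(o,A \right)} = A \left(-1 + o\right)$ ($v{\left(o,A \right)} = \left(-1 + o\right) A = A \left(-1 + o\right)$)
$\frac{1}{v{\left(2377,641 \right)} + C} = \frac{1}{641 \left(-1 + 2377\right) - 773594} = \frac{1}{641 \cdot 2376 - 773594} = \frac{1}{1523016 - 773594} = \frac{1}{749422}$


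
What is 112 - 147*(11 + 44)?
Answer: -7973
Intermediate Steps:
112 - 147*(11 + 44) = 112 - 147*55 = 112 - 8085 = -7973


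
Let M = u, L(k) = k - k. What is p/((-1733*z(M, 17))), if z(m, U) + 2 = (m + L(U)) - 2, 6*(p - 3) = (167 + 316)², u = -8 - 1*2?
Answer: 77769/48524 ≈ 1.6027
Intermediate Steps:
u = -10 (u = -8 - 2 = -10)
p = 77769/2 (p = 3 + (167 + 316)²/6 = 3 + (⅙)*483² = 3 + (⅙)*233289 = 3 + 77763/2 = 77769/2 ≈ 38885.)
L(k) = 0
M = -10
z(m, U) = -4 + m (z(m, U) = -2 + ((m + 0) - 2) = -2 + (m - 2) = -2 + (-2 + m) = -4 + m)
p/((-1733*z(M, 17))) = 77769/(2*((-1733*(-4 - 10)))) = 77769/(2*((-1733*(-14)))) = (77769/2)/24262 = (77769/2)*(1/24262) = 77769/48524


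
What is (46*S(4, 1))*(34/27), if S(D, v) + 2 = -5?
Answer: -10948/27 ≈ -405.48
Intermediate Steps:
S(D, v) = -7 (S(D, v) = -2 - 5 = -7)
(46*S(4, 1))*(34/27) = (46*(-7))*(34/27) = -10948/27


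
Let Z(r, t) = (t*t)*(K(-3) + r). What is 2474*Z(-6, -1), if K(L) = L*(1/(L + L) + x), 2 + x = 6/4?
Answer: -9896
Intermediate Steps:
x = -1/2 (x = -2 + 6/4 = -2 + 6*(1/4) = -2 + 3/2 = -1/2 ≈ -0.50000)
K(L) = L*(-1/2 + 1/(2*L)) (K(L) = L*(1/(L + L) - 1/2) = L*(1/(2*L) - 1/2) = L*(-1/2 + 1/(2*L)))
Z(r, t) = t**2*(2 + r) (Z(r, t) = (t*t)*((1/2 - 1/2*(-3)) + r) = t**2*((1/2 + 3/2) + r) = t**2*(2 + r))
2474*Z(-6, -1) = 2474*((-1)**2*(2 - 6)) = 2474*(1*(-4)) = 2474*(-4) = -9896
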